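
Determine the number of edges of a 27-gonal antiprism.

An antiprism on an n-gon has two n-gon caps and 2n triangles: V = 2·27 = 54, E = 4·27 = 108, F = 2·27 + 2 = 56.

108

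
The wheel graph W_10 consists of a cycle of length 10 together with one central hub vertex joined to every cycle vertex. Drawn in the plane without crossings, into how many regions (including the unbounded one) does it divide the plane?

11

W_10 has V = 10 + 1 = 11 vertices and E = 2·10 = 20 edges.
By Euler's formula F = 2 − V + E = 2 − 11 + 20 = 11.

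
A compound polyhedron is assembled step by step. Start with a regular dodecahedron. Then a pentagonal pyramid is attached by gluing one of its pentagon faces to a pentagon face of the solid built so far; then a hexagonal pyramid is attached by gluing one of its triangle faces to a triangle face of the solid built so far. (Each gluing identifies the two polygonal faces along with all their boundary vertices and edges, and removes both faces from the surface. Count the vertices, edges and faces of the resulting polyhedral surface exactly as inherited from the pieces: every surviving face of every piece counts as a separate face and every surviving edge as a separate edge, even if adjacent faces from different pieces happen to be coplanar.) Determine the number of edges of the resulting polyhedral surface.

44

A regular dodecahedron: V=20, E=30, F=12.
Attach a pentagonal pyramid (V=6, E=10, F=6) along a 5-gon: merge 5 vertices and 5 edges, delete both glued faces → V=21, E=35, F=16.
Attach a hexagonal pyramid (V=7, E=12, F=7) along a 3-gon: merge 3 vertices and 3 edges, delete both glued faces → V=25, E=44, F=21.
Check: V − E + F = 25 − 44 + 21 = 2.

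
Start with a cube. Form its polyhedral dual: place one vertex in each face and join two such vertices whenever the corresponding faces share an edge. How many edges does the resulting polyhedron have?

The base solid has V = 8, E = 12, F = 6.
The dual swaps V and F and preserves E: V′ = F = 6, E′ = E = 12, F′ = V = 8.

12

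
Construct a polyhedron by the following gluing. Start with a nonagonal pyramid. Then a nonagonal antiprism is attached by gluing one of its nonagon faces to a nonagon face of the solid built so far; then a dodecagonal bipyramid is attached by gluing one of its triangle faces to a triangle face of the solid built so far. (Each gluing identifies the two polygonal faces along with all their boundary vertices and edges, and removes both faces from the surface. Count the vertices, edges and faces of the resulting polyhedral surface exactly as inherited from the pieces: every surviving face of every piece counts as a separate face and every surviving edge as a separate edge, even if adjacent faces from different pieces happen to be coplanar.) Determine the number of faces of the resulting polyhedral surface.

A nonagonal pyramid: V=10, E=18, F=10.
Attach a nonagonal antiprism (V=18, E=36, F=20) along a 9-gon: merge 9 vertices and 9 edges, delete both glued faces → V=19, E=45, F=28.
Attach a dodecagonal bipyramid (V=14, E=36, F=24) along a 3-gon: merge 3 vertices and 3 edges, delete both glued faces → V=30, E=78, F=50.
Check: V − E + F = 30 − 78 + 50 = 2.

50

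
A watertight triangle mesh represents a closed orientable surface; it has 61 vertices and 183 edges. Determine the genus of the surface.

1

Every face is a triangle and each edge borders two faces, so 3F = 2·183, giving F = 122.
χ = V − E + F = 61 − 183 + 122 = 0.
For a closed orientable surface χ = 2 − 2g, so g = (2 − (0))/2 = 1.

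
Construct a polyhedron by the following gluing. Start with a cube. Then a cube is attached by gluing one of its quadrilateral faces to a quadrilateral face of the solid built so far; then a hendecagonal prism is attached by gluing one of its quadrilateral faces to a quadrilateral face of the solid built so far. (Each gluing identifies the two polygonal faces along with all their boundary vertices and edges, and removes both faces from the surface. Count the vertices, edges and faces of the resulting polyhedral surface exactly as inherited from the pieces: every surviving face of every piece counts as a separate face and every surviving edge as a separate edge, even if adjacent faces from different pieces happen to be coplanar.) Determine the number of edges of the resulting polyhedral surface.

A cube: V=8, E=12, F=6.
Attach a cube (V=8, E=12, F=6) along a 4-gon: merge 4 vertices and 4 edges, delete both glued faces → V=12, E=20, F=10.
Attach a hendecagonal prism (V=22, E=33, F=13) along a 4-gon: merge 4 vertices and 4 edges, delete both glued faces → V=30, E=49, F=21.
Check: V − E + F = 30 − 49 + 21 = 2.

49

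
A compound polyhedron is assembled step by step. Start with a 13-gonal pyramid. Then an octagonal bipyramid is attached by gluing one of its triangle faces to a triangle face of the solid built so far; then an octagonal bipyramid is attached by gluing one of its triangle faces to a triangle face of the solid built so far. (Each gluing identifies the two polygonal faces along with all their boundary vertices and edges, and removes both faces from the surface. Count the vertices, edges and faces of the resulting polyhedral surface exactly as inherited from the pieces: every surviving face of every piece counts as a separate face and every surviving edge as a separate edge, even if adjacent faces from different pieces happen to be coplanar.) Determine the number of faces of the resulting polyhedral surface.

42

A 13-gonal pyramid: V=14, E=26, F=14.
Attach an octagonal bipyramid (V=10, E=24, F=16) along a 3-gon: merge 3 vertices and 3 edges, delete both glued faces → V=21, E=47, F=28.
Attach an octagonal bipyramid (V=10, E=24, F=16) along a 3-gon: merge 3 vertices and 3 edges, delete both glued faces → V=28, E=68, F=42.
Check: V − E + F = 28 − 68 + 42 = 2.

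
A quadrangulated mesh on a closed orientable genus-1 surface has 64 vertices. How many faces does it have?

64

χ = 2 − 2·1 = 0, and every face is a square so 4F = 2E.
V − E + F = 0 with E = 4F/2 gives 64 − (4/2 − 1)·F = 0, so F = 64 and E = 128.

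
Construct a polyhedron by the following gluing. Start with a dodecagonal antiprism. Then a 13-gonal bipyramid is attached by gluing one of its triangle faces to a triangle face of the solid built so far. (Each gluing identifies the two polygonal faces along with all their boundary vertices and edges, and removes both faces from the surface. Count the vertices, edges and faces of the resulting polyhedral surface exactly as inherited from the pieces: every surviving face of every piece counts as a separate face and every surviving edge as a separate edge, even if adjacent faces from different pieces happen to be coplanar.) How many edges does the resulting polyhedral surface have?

A dodecagonal antiprism: V=24, E=48, F=26.
Attach a 13-gonal bipyramid (V=15, E=39, F=26) along a 3-gon: merge 3 vertices and 3 edges, delete both glued faces → V=36, E=84, F=50.
Check: V − E + F = 36 − 84 + 50 = 2.

84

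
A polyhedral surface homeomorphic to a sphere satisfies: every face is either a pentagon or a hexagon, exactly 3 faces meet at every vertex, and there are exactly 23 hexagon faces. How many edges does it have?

99

Let x be the number of pentagons; then F = 23 + x.
Edge–face incidences: 2E = 6·23 + 5·x = 138 + 5x.
Every vertex has degree 3, so 3V = 2E.
Euler: V − E + F = 2 ⇒ (2E)/3 − E + (23 + x) = 2.
Multiply by 6: 2·(2E) − 3·(2E) + 6·(23 + x) = 12, i.e. 138 + 6x − (138 + 5x) = 12.
Collecting terms: x = 12.
Then 2E = 138 + 5·12 = 198, so E = 99, V = 2E/3 = 66, F = 23 + 12 = 35.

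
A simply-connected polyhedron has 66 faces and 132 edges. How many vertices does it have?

Here V − E + F = 2.
V = 2 + E − F = 2 + 132 − 66 = 68.

68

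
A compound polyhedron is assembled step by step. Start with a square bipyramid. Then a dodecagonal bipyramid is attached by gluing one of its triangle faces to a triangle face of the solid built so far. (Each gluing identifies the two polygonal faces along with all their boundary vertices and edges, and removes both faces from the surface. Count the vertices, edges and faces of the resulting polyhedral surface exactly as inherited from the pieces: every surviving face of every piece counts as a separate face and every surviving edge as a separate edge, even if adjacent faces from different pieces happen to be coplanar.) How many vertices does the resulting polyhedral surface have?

17

A square bipyramid: V=6, E=12, F=8.
Attach a dodecagonal bipyramid (V=14, E=36, F=24) along a 3-gon: merge 3 vertices and 3 edges, delete both glued faces → V=17, E=45, F=30.
Check: V − E + F = 17 − 45 + 30 = 2.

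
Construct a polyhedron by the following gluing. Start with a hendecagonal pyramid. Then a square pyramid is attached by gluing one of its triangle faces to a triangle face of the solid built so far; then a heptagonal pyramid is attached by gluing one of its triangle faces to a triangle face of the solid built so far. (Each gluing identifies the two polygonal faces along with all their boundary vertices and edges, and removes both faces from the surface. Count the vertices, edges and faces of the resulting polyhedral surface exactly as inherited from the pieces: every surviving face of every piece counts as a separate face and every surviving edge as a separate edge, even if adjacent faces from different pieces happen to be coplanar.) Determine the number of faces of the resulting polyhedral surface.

A hendecagonal pyramid: V=12, E=22, F=12.
Attach a square pyramid (V=5, E=8, F=5) along a 3-gon: merge 3 vertices and 3 edges, delete both glued faces → V=14, E=27, F=15.
Attach a heptagonal pyramid (V=8, E=14, F=8) along a 3-gon: merge 3 vertices and 3 edges, delete both glued faces → V=19, E=38, F=21.
Check: V − E + F = 19 − 38 + 21 = 2.

21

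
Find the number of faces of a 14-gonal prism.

A prism on an n-gon has two n-gon bases and n rectangular sides: V = 2·14 = 28, E = 3·14 = 42, F = 14 + 2 = 16.

16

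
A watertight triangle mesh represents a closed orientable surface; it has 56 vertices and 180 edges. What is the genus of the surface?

Every face is a triangle and each edge borders two faces, so 3F = 2·180, giving F = 120.
χ = V − E + F = 56 − 180 + 120 = -4.
For a closed orientable surface χ = 2 − 2g, so g = (2 − (-4))/2 = 3.

3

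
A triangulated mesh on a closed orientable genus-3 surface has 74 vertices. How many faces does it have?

χ = 2 − 2·3 = -4, and every face is a triangle so 3F = 2E.
V − E + F = -4 with E = 3F/2 gives 74 − (3/2 − 1)·F = -4, so F = 156 and E = 234.

156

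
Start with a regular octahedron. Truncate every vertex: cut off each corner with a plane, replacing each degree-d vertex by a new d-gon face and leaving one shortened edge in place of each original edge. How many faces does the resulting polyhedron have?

14

The base solid has V = 6, E = 12, F = 8.
Truncation replaces each original edge-end by a new vertex, so V′ = 2E = 24.
Each original edge survives, and each old vertex of degree d contributes d new edges; summing degrees gives Σd = 2E, so E′ = E + 2E = 3E = 36.
Each original face survives and each original vertex becomes one new face: F′ = F + V = 14.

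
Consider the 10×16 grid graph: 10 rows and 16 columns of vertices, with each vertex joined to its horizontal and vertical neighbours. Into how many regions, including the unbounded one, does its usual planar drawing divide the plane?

The grid has V = 10·16 = 160 vertices and E = 10·15 + 16·9 = 294 edges.
F = 2 − V + E = 2 − 160 + 294 = 136.

136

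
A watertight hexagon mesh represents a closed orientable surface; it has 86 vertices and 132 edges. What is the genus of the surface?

2

Every face is a hexagon and each edge borders two faces, so 6F = 2·132, giving F = 44.
χ = V − E + F = 86 − 132 + 44 = -2.
For a closed orientable surface χ = 2 − 2g, so g = (2 − (-2))/2 = 2.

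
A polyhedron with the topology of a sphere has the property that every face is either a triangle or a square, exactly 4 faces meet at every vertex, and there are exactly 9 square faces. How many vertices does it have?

Let x be the number of triangles; then F = 9 + x.
Edge–face incidences: 2E = 4·9 + 3·x = 36 + 3x.
Every vertex has degree 4, so 4V = 2E.
Euler: V − E + F = 2 ⇒ (2E)/4 − E + (9 + x) = 2.
Multiply by 8: 2·(2E) − 4·(2E) + 8·(9 + x) = 16, i.e. 72 + 8x − 2·(36 + 3x) = 16.
Collecting terms: 2x = 16, so x = 8.
Then 2E = 36 + 3·8 = 60, so E = 30, V = 2E/4 = 15, F = 9 + 8 = 17.

15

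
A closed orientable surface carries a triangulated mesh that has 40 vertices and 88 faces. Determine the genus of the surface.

Every face is a triangle, so 2E = 3·88 = 264, giving E = 132.
χ = V − E + F = 40 − 132 + 88 = -4.
For a closed orientable surface χ = 2 − 2g, so g = (2 − (-4))/2 = 3.

3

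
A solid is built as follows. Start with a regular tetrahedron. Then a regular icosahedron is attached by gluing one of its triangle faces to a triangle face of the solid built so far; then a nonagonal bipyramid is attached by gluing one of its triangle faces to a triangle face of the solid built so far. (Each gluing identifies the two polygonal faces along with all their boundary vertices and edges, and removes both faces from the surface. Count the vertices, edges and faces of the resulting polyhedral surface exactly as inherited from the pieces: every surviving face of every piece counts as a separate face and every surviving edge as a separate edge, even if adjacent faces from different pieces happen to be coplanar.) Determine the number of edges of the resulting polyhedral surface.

57

A regular tetrahedron: V=4, E=6, F=4.
Attach a regular icosahedron (V=12, E=30, F=20) along a 3-gon: merge 3 vertices and 3 edges, delete both glued faces → V=13, E=33, F=22.
Attach a nonagonal bipyramid (V=11, E=27, F=18) along a 3-gon: merge 3 vertices and 3 edges, delete both glued faces → V=21, E=57, F=38.
Check: V − E + F = 21 − 57 + 38 = 2.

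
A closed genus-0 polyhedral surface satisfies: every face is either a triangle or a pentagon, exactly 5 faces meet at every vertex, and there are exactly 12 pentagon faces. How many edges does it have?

Let x be the number of triangles; then F = 12 + x.
Edge–face incidences: 2E = 5·12 + 3·x = 60 + 3x.
Every vertex has degree 5, so 5V = 2E.
Euler: V − E + F = 2 ⇒ (2E)/5 − E + (12 + x) = 2.
Multiply by 10: 2·(2E) − 5·(2E) + 10·(12 + x) = 20, i.e. 120 + 10x − 3·(60 + 3x) = 20.
Collecting terms: x − 60 = 20, so x = 80.
Then 2E = 60 + 3·80 = 300, so E = 150, V = 2E/5 = 60, F = 12 + 80 = 92.

150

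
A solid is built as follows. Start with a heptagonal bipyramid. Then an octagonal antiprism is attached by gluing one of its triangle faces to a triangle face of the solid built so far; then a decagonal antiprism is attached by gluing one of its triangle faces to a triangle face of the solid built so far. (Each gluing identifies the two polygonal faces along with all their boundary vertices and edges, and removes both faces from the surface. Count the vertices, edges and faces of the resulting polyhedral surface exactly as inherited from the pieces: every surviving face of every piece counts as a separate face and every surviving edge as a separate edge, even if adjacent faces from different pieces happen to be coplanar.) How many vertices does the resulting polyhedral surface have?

A heptagonal bipyramid: V=9, E=21, F=14.
Attach an octagonal antiprism (V=16, E=32, F=18) along a 3-gon: merge 3 vertices and 3 edges, delete both glued faces → V=22, E=50, F=30.
Attach a decagonal antiprism (V=20, E=40, F=22) along a 3-gon: merge 3 vertices and 3 edges, delete both glued faces → V=39, E=87, F=50.
Check: V − E + F = 39 − 87 + 50 = 2.

39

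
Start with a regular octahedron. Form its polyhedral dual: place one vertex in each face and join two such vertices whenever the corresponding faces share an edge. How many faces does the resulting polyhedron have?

6

The base solid has V = 6, E = 12, F = 8.
The dual swaps V and F and preserves E: V′ = F = 8, E′ = E = 12, F′ = V = 6.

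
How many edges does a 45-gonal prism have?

A prism on an n-gon has two n-gon bases and n rectangular sides: V = 2·45 = 90, E = 3·45 = 135, F = 45 + 2 = 47.
Check: V − E + F = 90 − 135 + 47 = 2.

135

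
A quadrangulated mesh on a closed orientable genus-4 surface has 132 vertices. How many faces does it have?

χ = 2 − 2·4 = -6, and every face is a square so 4F = 2E.
V − E + F = -6 with E = 4F/2 gives 132 − (4/2 − 1)·F = -6, so F = 138 and E = 276.

138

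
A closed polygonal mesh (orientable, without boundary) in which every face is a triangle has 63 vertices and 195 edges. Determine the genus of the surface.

Every face is a triangle and each edge borders two faces, so 3F = 2·195, giving F = 130.
χ = V − E + F = 63 − 195 + 130 = -2.
For a closed orientable surface χ = 2 − 2g, so g = (2 − (-2))/2 = 2.

2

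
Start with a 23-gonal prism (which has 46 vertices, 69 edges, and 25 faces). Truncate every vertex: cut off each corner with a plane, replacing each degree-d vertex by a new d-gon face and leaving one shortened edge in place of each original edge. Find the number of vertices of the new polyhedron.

Truncation replaces each original edge-end by a new vertex, so V′ = 2E = 138.
Each original edge survives, and each old vertex of degree d contributes d new edges; summing degrees gives Σd = 2E, so E′ = E + 2E = 3E = 207.
Each original face survives and each original vertex becomes one new face: F′ = F + V = 71.

138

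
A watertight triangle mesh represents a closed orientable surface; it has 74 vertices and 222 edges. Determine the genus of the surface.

1

Every face is a triangle and each edge borders two faces, so 3F = 2·222, giving F = 148.
χ = V − E + F = 74 − 222 + 148 = 0.
For a closed orientable surface χ = 2 − 2g, so g = (2 − (0))/2 = 1.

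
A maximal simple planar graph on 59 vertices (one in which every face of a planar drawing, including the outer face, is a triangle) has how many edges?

In a plane triangulation 3F = 2E and V − E + F = 2, so E = 3V − 6 = 3·59 − 6 = 171.

171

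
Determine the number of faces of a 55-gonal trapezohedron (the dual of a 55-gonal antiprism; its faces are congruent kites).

110

The n-trapezohedron (dual of the n-antiprism) has V = 2·55 + 2 = 112, E = 4·55 = 220, F = 2·55 = 110.
Check: V − E + F = 112 − 220 + 110 = 2.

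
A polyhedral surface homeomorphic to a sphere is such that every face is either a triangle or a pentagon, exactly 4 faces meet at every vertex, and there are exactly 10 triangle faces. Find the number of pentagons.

2

Let x be the number of pentagons; then F = 10 + x.
Edge–face incidences: 2E = 3·10 + 5·x = 30 + 5x.
Every vertex has degree 4, so 4V = 2E.
Euler: V − E + F = 2 ⇒ (2E)/4 − E + (10 + x) = 2.
Multiply by 8: 2·(2E) − 4·(2E) + 8·(10 + x) = 16, i.e. 80 + 8x − 2·(30 + 5x) = 16.
Collecting terms: −2x + 20 = 16, so −2x = −4, so x = 2.
Then 2E = 30 + 5·2 = 40, so E = 20, V = 2E/4 = 10, F = 10 + 2 = 12.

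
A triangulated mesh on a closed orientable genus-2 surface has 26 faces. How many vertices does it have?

11

χ = 2 − 2·2 = -2, and every face is a triangle so 3F = 2E.
E = 3·26/2 = 39. Then V = -2 + E − F = -2 + 39 − 26 = 11.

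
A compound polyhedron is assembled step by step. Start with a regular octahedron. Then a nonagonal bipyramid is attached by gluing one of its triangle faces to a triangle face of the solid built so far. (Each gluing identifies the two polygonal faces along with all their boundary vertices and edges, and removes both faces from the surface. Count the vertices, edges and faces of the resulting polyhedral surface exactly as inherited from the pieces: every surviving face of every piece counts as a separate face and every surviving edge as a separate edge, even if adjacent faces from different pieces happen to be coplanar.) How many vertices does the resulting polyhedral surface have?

A regular octahedron: V=6, E=12, F=8.
Attach a nonagonal bipyramid (V=11, E=27, F=18) along a 3-gon: merge 3 vertices and 3 edges, delete both glued faces → V=14, E=36, F=24.
Check: V − E + F = 14 − 36 + 24 = 2.

14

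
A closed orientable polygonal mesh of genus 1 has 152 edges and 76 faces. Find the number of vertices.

76

For a closed orientable surface of genus 1, χ = 2 − 2·1 = 0.
V = 0 + E − F = 0 + 152 − 76 = 76.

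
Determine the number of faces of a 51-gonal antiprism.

104

An antiprism on an n-gon has two n-gon caps and 2n triangles: V = 2·51 = 102, E = 4·51 = 204, F = 2·51 + 2 = 104.
Check: V − E + F = 102 − 204 + 104 = 2.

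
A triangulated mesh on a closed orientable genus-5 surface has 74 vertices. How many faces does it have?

164

χ = 2 − 2·5 = -8, and every face is a triangle so 3F = 2E.
V − E + F = -8 with E = 3F/2 gives 74 − (3/2 − 1)·F = -8, so F = 164 and E = 246.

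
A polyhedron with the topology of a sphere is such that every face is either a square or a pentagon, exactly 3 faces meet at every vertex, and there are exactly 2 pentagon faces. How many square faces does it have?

5

Let x be the number of squares; then F = 2 + x.
Edge–face incidences: 2E = 5·2 + 4·x = 10 + 4x.
Every vertex has degree 3, so 3V = 2E.
Euler: V − E + F = 2 ⇒ (2E)/3 − E + (2 + x) = 2.
Multiply by 6: 2·(2E) − 3·(2E) + 6·(2 + x) = 12, i.e. 12 + 6x − (10 + 4x) = 12.
Collecting terms: 2x + 2 = 12, so 2x = 10, so x = 5.
Then 2E = 10 + 4·5 = 30, so E = 15, V = 2E/3 = 10, F = 2 + 5 = 7.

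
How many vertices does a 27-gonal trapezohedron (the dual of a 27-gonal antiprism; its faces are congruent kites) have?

The n-trapezohedron (dual of the n-antiprism) has V = 2·27 + 2 = 56, E = 4·27 = 108, F = 2·27 = 54.

56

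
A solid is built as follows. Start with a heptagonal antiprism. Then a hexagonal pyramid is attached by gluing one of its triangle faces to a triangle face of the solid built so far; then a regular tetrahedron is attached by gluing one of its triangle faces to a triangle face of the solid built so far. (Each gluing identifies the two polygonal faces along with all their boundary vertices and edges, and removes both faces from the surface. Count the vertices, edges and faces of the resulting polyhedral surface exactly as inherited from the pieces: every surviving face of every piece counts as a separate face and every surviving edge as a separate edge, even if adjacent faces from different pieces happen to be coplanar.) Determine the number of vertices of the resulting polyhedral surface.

A heptagonal antiprism: V=14, E=28, F=16.
Attach a hexagonal pyramid (V=7, E=12, F=7) along a 3-gon: merge 3 vertices and 3 edges, delete both glued faces → V=18, E=37, F=21.
Attach a regular tetrahedron (V=4, E=6, F=4) along a 3-gon: merge 3 vertices and 3 edges, delete both glued faces → V=19, E=40, F=23.
Check: V − E + F = 19 − 40 + 23 = 2.

19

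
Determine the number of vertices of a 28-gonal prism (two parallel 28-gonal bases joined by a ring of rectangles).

56

A prism on an n-gon has two n-gon bases and n rectangular sides: V = 2·28 = 56, E = 3·28 = 84, F = 28 + 2 = 30.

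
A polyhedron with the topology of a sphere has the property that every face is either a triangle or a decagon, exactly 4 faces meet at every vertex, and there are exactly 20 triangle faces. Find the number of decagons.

2

Let x be the number of decagons; then F = 20 + x.
Edge–face incidences: 2E = 3·20 + 10·x = 60 + 10x.
Every vertex has degree 4, so 4V = 2E.
Euler: V − E + F = 2 ⇒ (2E)/4 − E + (20 + x) = 2.
Multiply by 8: 2·(2E) − 4·(2E) + 8·(20 + x) = 16, i.e. 160 + 8x − 2·(60 + 10x) = 16.
Collecting terms: −12x + 40 = 16, so −12x = −24, so x = 2.
Then 2E = 60 + 10·2 = 80, so E = 40, V = 2E/4 = 20, F = 20 + 2 = 22.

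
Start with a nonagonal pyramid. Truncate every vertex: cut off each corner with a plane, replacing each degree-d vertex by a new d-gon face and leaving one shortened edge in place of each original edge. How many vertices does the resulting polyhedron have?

36

The base solid has V = 10, E = 18, F = 10.
Truncation replaces each original edge-end by a new vertex, so V′ = 2E = 36.
Each original edge survives, and each old vertex of degree d contributes d new edges; summing degrees gives Σd = 2E, so E′ = E + 2E = 3E = 54.
Each original face survives and each original vertex becomes one new face: F′ = F + V = 20.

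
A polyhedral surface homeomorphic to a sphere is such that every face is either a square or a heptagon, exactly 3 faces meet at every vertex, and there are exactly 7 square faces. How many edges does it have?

Let x be the number of heptagons; then F = 7 + x.
Edge–face incidences: 2E = 4·7 + 7·x = 28 + 7x.
Every vertex has degree 3, so 3V = 2E.
Euler: V − E + F = 2 ⇒ (2E)/3 − E + (7 + x) = 2.
Multiply by 6: 2·(2E) − 3·(2E) + 6·(7 + x) = 12, i.e. 42 + 6x − (28 + 7x) = 12.
Collecting terms: −x + 14 = 12, so −x = −2, so x = 2.
Then 2E = 28 + 7·2 = 42, so E = 21, V = 2E/3 = 14, F = 7 + 2 = 9.

21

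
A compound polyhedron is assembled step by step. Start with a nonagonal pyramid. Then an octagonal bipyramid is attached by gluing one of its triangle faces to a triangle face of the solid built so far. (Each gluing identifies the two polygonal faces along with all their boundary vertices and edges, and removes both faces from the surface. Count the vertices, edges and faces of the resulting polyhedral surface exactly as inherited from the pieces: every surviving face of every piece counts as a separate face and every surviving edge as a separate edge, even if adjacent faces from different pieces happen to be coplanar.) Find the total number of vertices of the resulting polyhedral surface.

17

A nonagonal pyramid: V=10, E=18, F=10.
Attach an octagonal bipyramid (V=10, E=24, F=16) along a 3-gon: merge 3 vertices and 3 edges, delete both glued faces → V=17, E=39, F=24.
Check: V − E + F = 17 − 39 + 24 = 2.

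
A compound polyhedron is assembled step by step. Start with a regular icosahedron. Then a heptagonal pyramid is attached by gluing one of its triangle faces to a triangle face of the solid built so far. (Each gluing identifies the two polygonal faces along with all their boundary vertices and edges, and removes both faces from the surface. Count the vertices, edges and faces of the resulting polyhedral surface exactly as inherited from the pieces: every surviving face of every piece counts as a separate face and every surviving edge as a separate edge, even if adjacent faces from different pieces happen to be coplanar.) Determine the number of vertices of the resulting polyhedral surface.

17

A regular icosahedron: V=12, E=30, F=20.
Attach a heptagonal pyramid (V=8, E=14, F=8) along a 3-gon: merge 3 vertices and 3 edges, delete both glued faces → V=17, E=41, F=26.
Check: V − E + F = 17 − 41 + 26 = 2.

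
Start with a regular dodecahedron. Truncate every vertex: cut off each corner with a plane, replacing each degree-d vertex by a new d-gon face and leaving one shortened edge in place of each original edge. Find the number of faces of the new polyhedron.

The base solid has V = 20, E = 30, F = 12.
Truncation replaces each original edge-end by a new vertex, so V′ = 2E = 60.
Each original edge survives, and each old vertex of degree d contributes d new edges; summing degrees gives Σd = 2E, so E′ = E + 2E = 3E = 90.
Each original face survives and each original vertex becomes one new face: F′ = F + V = 32.

32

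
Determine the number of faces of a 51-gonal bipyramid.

102

A bipyramid over an n-gon has 2n triangular faces and n + 2 vertices: V = 51 + 2 = 53, E = 3·51 = 153, F = 2·51 = 102.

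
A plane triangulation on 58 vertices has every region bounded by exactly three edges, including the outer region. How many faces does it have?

In a plane triangulation 3F = 2E and V − E + F = 2, so F = 2V − 4 = 2·58 − 4 = 112.

112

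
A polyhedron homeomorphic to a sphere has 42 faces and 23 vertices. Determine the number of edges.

63

Here V − E + F = 2.
E = V + F − (2) = 23 + 42 − (2) = 63.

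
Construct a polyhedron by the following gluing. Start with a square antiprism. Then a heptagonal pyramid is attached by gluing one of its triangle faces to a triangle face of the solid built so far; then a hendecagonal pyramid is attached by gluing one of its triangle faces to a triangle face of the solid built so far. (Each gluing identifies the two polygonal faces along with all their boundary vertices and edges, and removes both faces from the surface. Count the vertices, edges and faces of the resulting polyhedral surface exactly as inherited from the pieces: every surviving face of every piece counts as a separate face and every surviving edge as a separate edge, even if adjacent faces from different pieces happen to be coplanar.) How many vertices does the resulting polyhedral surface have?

A square antiprism: V=8, E=16, F=10.
Attach a heptagonal pyramid (V=8, E=14, F=8) along a 3-gon: merge 3 vertices and 3 edges, delete both glued faces → V=13, E=27, F=16.
Attach a hendecagonal pyramid (V=12, E=22, F=12) along a 3-gon: merge 3 vertices and 3 edges, delete both glued faces → V=22, E=46, F=26.
Check: V − E + F = 22 − 46 + 26 = 2.

22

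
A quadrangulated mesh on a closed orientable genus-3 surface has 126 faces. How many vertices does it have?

122

χ = 2 − 2·3 = -4, and every face is a square so 4F = 2E.
E = 4·126/2 = 252. Then V = -4 + E − F = -4 + 252 − 126 = 122.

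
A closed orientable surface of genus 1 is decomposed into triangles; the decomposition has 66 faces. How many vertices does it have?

χ = 2 − 2·1 = 0, and every face is a triangle so 3F = 2E.
E = 3·66/2 = 99. Then V = 0 + E − F = 0 + 99 − 66 = 33.

33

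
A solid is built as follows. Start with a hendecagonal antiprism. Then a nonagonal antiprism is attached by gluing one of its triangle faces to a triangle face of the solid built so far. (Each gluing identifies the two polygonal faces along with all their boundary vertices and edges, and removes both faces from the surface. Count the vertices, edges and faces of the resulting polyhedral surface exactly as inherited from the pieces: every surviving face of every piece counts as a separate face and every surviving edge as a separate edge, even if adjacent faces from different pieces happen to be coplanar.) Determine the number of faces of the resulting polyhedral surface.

A hendecagonal antiprism: V=22, E=44, F=24.
Attach a nonagonal antiprism (V=18, E=36, F=20) along a 3-gon: merge 3 vertices and 3 edges, delete both glued faces → V=37, E=77, F=42.
Check: V − E + F = 37 − 77 + 42 = 2.

42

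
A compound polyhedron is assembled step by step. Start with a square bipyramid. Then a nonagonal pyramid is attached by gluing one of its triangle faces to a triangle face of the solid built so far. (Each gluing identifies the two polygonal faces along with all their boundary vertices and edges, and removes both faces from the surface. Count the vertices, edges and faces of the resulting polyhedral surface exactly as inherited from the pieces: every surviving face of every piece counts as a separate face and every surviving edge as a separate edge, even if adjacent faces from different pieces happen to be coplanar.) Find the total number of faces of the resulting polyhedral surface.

A square bipyramid: V=6, E=12, F=8.
Attach a nonagonal pyramid (V=10, E=18, F=10) along a 3-gon: merge 3 vertices and 3 edges, delete both glued faces → V=13, E=27, F=16.
Check: V − E + F = 13 − 27 + 16 = 2.

16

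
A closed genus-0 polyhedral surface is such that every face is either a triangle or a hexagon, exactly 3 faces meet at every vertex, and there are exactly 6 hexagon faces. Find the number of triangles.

Let x be the number of triangles; then F = 6 + x.
Edge–face incidences: 2E = 6·6 + 3·x = 36 + 3x.
Every vertex has degree 3, so 3V = 2E.
Euler: V − E + F = 2 ⇒ (2E)/3 − E + (6 + x) = 2.
Multiply by 6: 2·(2E) − 3·(2E) + 6·(6 + x) = 12, i.e. 36 + 6x − (36 + 3x) = 12.
Collecting terms: 3x = 12, so x = 4.
Then 2E = 36 + 3·4 = 48, so E = 24, V = 2E/3 = 16, F = 6 + 4 = 10.

4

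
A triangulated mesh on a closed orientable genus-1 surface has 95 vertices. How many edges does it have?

285

χ = 2 − 2·1 = 0, and every face is a triangle so 3F = 2E.
V − E + F = 0 with E = 3F/2 gives 95 − (3/2 − 1)·F = 0, so F = 190 and E = 285.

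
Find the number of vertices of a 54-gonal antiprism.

An antiprism on an n-gon has two n-gon caps and 2n triangles: V = 2·54 = 108, E = 4·54 = 216, F = 2·54 + 2 = 110.

108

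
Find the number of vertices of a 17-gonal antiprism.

An antiprism on an n-gon has two n-gon caps and 2n triangles: V = 2·17 = 34, E = 4·17 = 68, F = 2·17 + 2 = 36.
Check: V − E + F = 34 − 68 + 36 = 2.

34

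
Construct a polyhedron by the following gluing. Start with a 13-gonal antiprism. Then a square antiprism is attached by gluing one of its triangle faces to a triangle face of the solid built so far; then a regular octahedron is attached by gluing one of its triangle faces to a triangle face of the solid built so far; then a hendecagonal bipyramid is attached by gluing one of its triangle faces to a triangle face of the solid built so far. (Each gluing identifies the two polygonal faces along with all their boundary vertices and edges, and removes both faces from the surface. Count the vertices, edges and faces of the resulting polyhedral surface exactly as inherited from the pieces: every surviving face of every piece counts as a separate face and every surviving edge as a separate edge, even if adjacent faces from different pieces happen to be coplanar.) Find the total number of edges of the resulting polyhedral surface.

A 13-gonal antiprism: V=26, E=52, F=28.
Attach a square antiprism (V=8, E=16, F=10) along a 3-gon: merge 3 vertices and 3 edges, delete both glued faces → V=31, E=65, F=36.
Attach a regular octahedron (V=6, E=12, F=8) along a 3-gon: merge 3 vertices and 3 edges, delete both glued faces → V=34, E=74, F=42.
Attach a hendecagonal bipyramid (V=13, E=33, F=22) along a 3-gon: merge 3 vertices and 3 edges, delete both glued faces → V=44, E=104, F=62.
Check: V − E + F = 44 − 104 + 62 = 2.

104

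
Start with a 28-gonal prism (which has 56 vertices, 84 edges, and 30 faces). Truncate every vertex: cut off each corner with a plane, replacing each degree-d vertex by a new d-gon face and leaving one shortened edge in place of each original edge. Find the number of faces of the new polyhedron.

Truncation replaces each original edge-end by a new vertex, so V′ = 2E = 168.
Each original edge survives, and each old vertex of degree d contributes d new edges; summing degrees gives Σd = 2E, so E′ = E + 2E = 3E = 252.
Each original face survives and each original vertex becomes one new face: F′ = F + V = 86.

86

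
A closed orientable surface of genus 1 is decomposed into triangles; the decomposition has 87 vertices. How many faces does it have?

174

χ = 2 − 2·1 = 0, and every face is a triangle so 3F = 2E.
V − E + F = 0 with E = 3F/2 gives 87 − (3/2 − 1)·F = 0, so F = 174 and E = 261.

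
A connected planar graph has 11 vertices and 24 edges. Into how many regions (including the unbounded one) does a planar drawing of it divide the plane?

15

Euler's formula for a connected plane graph: V − E + F = 2, so F = 2 − 11 + 24 = 15.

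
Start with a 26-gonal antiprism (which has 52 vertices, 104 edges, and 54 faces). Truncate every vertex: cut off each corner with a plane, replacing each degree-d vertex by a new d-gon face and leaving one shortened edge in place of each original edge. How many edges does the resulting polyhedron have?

312

Truncation replaces each original edge-end by a new vertex, so V′ = 2E = 208.
Each original edge survives, and each old vertex of degree d contributes d new edges; summing degrees gives Σd = 2E, so E′ = E + 2E = 3E = 312.
Each original face survives and each original vertex becomes one new face: F′ = F + V = 106.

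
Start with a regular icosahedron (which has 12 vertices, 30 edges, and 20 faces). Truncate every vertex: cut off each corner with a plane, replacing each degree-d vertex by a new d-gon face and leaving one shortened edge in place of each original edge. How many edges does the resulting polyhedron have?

90

Truncation replaces each original edge-end by a new vertex, so V′ = 2E = 60.
Each original edge survives, and each old vertex of degree d contributes d new edges; summing degrees gives Σd = 2E, so E′ = E + 2E = 3E = 90.
Each original face survives and each original vertex becomes one new face: F′ = F + V = 32.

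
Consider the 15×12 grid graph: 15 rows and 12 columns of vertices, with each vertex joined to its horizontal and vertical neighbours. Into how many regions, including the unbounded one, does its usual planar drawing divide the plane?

The grid has V = 15·12 = 180 vertices and E = 15·11 + 12·14 = 333 edges.
F = 2 − V + E = 2 − 180 + 333 = 155.

155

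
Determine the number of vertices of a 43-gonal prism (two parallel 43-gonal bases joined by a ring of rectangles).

A prism on an n-gon has two n-gon bases and n rectangular sides: V = 2·43 = 86, E = 3·43 = 129, F = 43 + 2 = 45.

86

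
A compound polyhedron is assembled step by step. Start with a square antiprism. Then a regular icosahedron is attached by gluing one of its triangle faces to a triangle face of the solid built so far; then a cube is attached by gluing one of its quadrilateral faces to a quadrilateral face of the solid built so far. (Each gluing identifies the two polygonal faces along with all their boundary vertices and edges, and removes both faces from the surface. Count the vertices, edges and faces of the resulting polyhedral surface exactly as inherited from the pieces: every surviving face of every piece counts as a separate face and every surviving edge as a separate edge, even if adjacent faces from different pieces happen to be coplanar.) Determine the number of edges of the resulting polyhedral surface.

51

A square antiprism: V=8, E=16, F=10.
Attach a regular icosahedron (V=12, E=30, F=20) along a 3-gon: merge 3 vertices and 3 edges, delete both glued faces → V=17, E=43, F=28.
Attach a cube (V=8, E=12, F=6) along a 4-gon: merge 4 vertices and 4 edges, delete both glued faces → V=21, E=51, F=32.
Check: V − E + F = 21 − 51 + 32 = 2.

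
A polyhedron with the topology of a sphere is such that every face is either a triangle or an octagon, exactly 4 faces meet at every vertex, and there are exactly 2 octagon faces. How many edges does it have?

32

Let x be the number of triangles; then F = 2 + x.
Edge–face incidences: 2E = 8·2 + 3·x = 16 + 3x.
Every vertex has degree 4, so 4V = 2E.
Euler: V − E + F = 2 ⇒ (2E)/4 − E + (2 + x) = 2.
Multiply by 8: 2·(2E) − 4·(2E) + 8·(2 + x) = 16, i.e. 16 + 8x − 2·(16 + 3x) = 16.
Collecting terms: 2x − 16 = 16, so 2x = 32, so x = 16.
Then 2E = 16 + 3·16 = 64, so E = 32, V = 2E/4 = 16, F = 2 + 16 = 18.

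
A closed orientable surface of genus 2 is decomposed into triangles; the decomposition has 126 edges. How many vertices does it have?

40

χ = 2 − 2·2 = -2, and every face is a triangle so 3F = 2E.
F = 2E/3 = 84. Then V = -2 + E − F = -2 + 126 − 84 = 40.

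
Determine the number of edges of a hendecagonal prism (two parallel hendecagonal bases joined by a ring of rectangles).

A prism on an n-gon has two n-gon bases and n rectangular sides: V = 2·11 = 22, E = 3·11 = 33, F = 11 + 2 = 13.

33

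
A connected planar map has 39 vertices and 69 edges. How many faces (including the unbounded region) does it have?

Euler's formula for a connected plane graph: V − E + F = 2, so F = 2 − 39 + 69 = 32.

32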